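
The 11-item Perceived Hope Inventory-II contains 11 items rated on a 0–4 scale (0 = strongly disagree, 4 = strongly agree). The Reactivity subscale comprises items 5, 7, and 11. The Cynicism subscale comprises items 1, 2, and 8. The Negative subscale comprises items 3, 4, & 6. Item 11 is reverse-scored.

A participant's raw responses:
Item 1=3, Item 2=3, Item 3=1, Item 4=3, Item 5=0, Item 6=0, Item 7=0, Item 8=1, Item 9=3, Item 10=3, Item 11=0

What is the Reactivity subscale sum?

Reactivity items: 5, 7, 11.
Of these, item 11 is reverse-scored; on a 0–4 scale, reversed = 4 − raw.
  item 5: 0
  item 7: 0
  item 11: 4 − 0 = 4
Sum = 0 + 0 + 4 = 4

4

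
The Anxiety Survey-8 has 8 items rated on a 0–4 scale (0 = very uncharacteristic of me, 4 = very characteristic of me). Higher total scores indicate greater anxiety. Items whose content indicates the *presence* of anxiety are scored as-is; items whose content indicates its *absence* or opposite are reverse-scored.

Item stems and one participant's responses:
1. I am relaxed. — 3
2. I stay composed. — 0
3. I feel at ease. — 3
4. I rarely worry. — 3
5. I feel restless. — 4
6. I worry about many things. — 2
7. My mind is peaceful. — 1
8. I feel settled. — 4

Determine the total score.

Items 1, 2, 3, 4, 7, 8 describe the absence/opposite of anxiety → reverse-score.
reversed = (0+4) − raw = 4 − raw.
  item 1: 4 − 3 = 1
  item 2: 4 − 0 = 4
  item 3: 4 − 3 = 1
  item 4: 4 − 3 = 1
  item 5: 4
  item 6: 2
  item 7: 4 − 1 = 3
  item 8: 4 − 4 = 0
Total = 1 + 4 + 1 + 1 + 4 + 2 + 3 + 0 = 16

16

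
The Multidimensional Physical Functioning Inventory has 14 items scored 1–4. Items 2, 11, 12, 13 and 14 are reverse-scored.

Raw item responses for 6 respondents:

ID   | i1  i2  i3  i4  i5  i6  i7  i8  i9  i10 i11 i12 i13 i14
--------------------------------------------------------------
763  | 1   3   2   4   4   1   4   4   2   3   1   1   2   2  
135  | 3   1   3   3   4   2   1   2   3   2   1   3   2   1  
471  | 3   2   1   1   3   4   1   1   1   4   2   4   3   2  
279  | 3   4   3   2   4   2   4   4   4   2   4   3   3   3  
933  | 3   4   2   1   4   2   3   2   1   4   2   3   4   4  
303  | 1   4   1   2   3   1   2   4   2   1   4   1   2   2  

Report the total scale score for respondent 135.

40

Respondent 135 raw: 3, 1, 3, 3, 4, 2, 1, 2, 3, 2, 1, 3, 2, 1.
Reverse-coded (reversed = (1+4) − raw = 5 − raw):
  item 1: 3
  item 2: 5 − 1 = 4
  item 3: 3
  item 4: 3
  item 5: 4
  item 6: 2
  item 7: 1
  item 8: 2
  item 9: 3
  item 10: 2
  item 11: 5 − 1 = 4
  item 12: 5 − 3 = 2
  item 13: 5 − 2 = 3
  item 14: 5 − 1 = 4
Sum = 3 + 4 + 3 + 3 + 4 + 2 + 1 + 2 + 3 + 2 + 4 + 2 + 3 + 4 = 40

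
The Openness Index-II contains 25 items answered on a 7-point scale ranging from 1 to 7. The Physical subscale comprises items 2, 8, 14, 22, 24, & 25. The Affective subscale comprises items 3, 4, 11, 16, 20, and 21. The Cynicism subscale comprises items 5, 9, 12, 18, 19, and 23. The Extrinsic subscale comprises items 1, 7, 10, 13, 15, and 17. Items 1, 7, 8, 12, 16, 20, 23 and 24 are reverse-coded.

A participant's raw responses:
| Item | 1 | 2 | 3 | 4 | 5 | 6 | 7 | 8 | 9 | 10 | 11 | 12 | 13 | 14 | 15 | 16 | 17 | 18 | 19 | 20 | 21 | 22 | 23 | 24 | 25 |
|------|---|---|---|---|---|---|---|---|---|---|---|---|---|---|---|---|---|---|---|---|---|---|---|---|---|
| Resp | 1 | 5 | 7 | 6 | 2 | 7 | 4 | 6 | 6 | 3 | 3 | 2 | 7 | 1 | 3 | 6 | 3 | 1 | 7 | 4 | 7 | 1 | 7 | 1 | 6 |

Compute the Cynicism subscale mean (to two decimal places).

Cynicism items: 5, 9, 12, 18, 19, 23.
Of these, items 12 and 23 are reverse-coded; reverse-coded value = 8 − response.
  item 5: 2
  item 9: 6
  item 12: 8 − 2 = 6
  item 18: 1
  item 19: 7
  item 23: 8 − 7 = 1
Sum = 2 + 6 + 6 + 1 + 7 + 1 = 23
Mean = 23 / 6 = 3.83

3.83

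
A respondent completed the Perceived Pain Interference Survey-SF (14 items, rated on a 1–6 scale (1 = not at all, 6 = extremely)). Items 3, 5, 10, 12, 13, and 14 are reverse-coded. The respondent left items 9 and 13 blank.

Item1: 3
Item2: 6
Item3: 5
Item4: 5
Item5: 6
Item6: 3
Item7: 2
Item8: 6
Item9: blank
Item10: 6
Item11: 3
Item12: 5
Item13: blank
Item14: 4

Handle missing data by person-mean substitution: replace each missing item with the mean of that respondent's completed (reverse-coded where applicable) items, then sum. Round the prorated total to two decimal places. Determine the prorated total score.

43.17

Reverse-coded (reversed = (1+6) − raw = 7 − raw):
  item 3: 7 − 5 = 2
  item 5: 7 − 6 = 1
  item 10: 7 − 6 = 1
  item 12: 7 − 5 = 2
  item 14: 7 − 4 = 3
Completed scored items (12 of 14): 3, 6, 2, 5, 1, 3, 2, 6, 1, 3, 2, 3; sum = 37.
Person mean = 37 / 12 ≈ 3.0833
Prorated total = (37 / 12) × 14 = 43.17 (to 2 dp)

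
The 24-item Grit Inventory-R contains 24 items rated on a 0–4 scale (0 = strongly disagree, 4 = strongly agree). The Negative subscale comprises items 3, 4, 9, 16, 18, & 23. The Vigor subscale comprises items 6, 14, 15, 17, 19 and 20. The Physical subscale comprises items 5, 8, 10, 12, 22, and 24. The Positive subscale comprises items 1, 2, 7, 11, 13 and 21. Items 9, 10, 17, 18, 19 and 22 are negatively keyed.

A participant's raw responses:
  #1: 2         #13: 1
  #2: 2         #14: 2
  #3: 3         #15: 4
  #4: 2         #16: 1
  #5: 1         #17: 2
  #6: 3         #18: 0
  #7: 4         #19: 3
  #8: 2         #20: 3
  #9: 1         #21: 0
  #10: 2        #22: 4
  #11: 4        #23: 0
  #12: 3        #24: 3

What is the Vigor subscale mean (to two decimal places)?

Vigor items: 6, 14, 15, 17, 19, 20.
Of these, items 17 and 19 are negatively keyed; on a 0–4 scale, reversed = 4 − raw.
  item 6: 3
  item 14: 2
  item 15: 4
  item 17: 4 − 2 = 2
  item 19: 4 − 3 = 1
  item 20: 3
Sum = 3 + 2 + 4 + 2 + 1 + 3 = 15
Mean = 15 / 6 = 2.50

2.50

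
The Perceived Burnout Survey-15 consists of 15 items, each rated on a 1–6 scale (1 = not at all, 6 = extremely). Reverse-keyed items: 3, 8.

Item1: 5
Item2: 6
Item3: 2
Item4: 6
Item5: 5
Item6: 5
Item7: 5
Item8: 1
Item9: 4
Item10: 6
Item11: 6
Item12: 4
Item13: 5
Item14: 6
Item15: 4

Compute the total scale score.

Reversing items 3 & 8 with 7 − raw:
Total = 5 + 6 + (7−2) + 6 + 5 + 5 + 5 + (7−1) + 4 + 6 + 6 + 4 + 5 + 6 + 4
      = 5 + 6 + 5 + 6 + 5 + 5 + 5 + 6 + 4 + 6 + 6 + 4 + 5 + 6 + 4 = 78

78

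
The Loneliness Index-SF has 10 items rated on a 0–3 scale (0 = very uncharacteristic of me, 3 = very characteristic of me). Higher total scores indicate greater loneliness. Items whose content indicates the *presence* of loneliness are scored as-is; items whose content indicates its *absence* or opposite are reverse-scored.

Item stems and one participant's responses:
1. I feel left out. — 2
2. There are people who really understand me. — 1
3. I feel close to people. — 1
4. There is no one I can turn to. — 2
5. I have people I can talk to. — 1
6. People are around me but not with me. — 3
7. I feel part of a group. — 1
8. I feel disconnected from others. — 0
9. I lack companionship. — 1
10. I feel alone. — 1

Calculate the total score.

Items 2, 3, 5, 7 describe the absence/opposite of loneliness → reverse-score.
on a 0–3 scale, reversed = 3 − raw.
  item 1: 2
  item 2: 3 − 1 = 2
  item 3: 3 − 1 = 2
  item 4: 2
  item 5: 3 − 1 = 2
  item 6: 3
  item 7: 3 − 1 = 2
  item 8: 0
  item 9: 1
  item 10: 1
Total = 2 + 2 + 2 + 2 + 2 + 3 + 2 + 0 + 1 + 1 = 17

17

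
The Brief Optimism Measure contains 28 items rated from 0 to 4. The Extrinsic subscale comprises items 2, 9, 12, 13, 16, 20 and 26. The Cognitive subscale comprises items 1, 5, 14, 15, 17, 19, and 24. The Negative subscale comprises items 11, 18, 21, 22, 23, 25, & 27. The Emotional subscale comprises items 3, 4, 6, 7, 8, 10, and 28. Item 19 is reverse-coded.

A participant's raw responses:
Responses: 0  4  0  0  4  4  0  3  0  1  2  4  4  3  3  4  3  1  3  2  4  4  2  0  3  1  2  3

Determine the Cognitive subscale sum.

14

Cognitive items: 1, 5, 14, 15, 17, 19, 24.
Of these, item 19 is reverse-coded; reversed = (0+4) − raw = 4 − raw.
  item 1: 0
  item 5: 4
  item 14: 3
  item 15: 3
  item 17: 3
  item 19: 4 − 3 = 1
  item 24: 0
Sum = 0 + 4 + 3 + 3 + 3 + 1 + 0 = 14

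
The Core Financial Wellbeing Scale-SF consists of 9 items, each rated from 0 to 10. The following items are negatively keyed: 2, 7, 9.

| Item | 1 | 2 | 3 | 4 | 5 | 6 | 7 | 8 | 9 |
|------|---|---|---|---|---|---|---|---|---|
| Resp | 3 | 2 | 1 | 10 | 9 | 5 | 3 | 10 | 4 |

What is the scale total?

59

Reversing items 2, 7, and 9 with 10 − raw:
Total = 3 + (10−2) + 1 + 10 + 9 + 5 + (10−3) + 10 + (10−4)
      = 3 + 8 + 1 + 10 + 9 + 5 + 7 + 10 + 6 = 59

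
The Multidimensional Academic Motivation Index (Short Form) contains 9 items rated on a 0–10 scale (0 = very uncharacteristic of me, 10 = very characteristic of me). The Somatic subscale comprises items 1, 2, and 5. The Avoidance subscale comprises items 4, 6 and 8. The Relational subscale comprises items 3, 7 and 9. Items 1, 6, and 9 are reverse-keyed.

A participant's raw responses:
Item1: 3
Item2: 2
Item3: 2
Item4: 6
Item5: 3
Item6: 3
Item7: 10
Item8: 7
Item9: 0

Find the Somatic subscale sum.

12

Somatic items: 1, 2, 5.
Of these, item 1 is reverse-keyed; reversed = (0+10) − raw = 10 − raw.
  item 1: 10 − 3 = 7
  item 2: 2
  item 5: 3
Sum = 7 + 2 + 3 = 12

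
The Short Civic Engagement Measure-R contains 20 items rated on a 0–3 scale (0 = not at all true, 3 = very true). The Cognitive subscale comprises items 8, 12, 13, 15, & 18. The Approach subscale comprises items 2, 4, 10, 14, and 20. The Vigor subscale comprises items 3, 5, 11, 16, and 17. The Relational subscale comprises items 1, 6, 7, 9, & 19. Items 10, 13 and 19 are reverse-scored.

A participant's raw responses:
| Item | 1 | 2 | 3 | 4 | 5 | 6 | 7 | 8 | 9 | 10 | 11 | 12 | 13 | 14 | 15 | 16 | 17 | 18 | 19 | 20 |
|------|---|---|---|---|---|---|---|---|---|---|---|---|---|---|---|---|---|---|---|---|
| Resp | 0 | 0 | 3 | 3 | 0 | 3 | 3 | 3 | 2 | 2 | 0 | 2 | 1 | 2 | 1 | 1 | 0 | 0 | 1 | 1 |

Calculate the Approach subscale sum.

Approach items: 2, 4, 10, 14, 20.
Of these, item 10 is reverse-scored; on a 0–3 scale, reversed = 3 − raw.
  item 2: 0
  item 4: 3
  item 10: 3 − 2 = 1
  item 14: 2
  item 20: 1
Sum = 0 + 3 + 1 + 2 + 1 = 7

7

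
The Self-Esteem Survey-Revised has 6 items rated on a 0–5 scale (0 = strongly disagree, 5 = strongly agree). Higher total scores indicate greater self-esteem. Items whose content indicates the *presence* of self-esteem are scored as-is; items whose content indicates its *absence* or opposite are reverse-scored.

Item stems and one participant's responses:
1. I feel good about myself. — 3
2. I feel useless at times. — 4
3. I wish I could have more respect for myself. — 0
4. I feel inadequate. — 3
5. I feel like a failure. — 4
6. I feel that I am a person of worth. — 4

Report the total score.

16

Items 2, 3, 4, 5 describe the absence/opposite of self-esteem → reverse-score.
reverse-coded value = 5 − response.
  item 1: 3
  item 2: 5 − 4 = 1
  item 3: 5 − 0 = 5
  item 4: 5 − 3 = 2
  item 5: 5 − 4 = 1
  item 6: 4
Total = 3 + 1 + 5 + 2 + 1 + 4 = 16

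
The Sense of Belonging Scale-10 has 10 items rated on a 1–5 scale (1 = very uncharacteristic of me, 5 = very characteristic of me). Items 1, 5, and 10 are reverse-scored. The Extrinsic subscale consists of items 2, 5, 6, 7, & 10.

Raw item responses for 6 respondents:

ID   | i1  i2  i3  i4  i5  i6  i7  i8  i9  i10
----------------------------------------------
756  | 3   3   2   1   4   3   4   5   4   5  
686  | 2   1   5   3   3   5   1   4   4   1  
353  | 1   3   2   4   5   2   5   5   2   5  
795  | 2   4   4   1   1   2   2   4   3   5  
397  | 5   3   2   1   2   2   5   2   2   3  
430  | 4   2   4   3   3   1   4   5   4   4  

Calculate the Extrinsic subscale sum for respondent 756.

13

Respondent 756 raw: 3, 3, 2, 1, 4, 3, 4, 5, 4, 5.
Extrinsic items: 2, 5, 6, 7, 10.
Reverse-coded (reversed = (1+5) − raw = 6 − raw):
  item 2: 3
  item 5: 6 − 4 = 2
  item 6: 3
  item 7: 4
  item 10: 6 − 5 = 1
Sum = 3 + 2 + 3 + 4 + 1 = 13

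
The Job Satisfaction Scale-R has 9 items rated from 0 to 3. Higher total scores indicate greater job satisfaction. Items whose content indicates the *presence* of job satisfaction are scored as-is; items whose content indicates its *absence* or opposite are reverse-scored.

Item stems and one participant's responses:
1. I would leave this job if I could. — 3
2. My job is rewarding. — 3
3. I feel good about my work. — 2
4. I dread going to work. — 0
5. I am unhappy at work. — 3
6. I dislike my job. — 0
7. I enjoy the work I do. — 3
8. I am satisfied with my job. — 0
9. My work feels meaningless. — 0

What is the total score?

17

Items 1, 4, 5, 6, 9 describe the absence/opposite of job satisfaction → reverse-score.
reverse-coded value = 3 − response.
  item 1: 3 − 3 = 0
  item 2: 3
  item 3: 2
  item 4: 3 − 0 = 3
  item 5: 3 − 3 = 0
  item 6: 3 − 0 = 3
  item 7: 3
  item 8: 0
  item 9: 3 − 0 = 3
Total = 0 + 3 + 2 + 3 + 0 + 3 + 3 + 0 + 3 = 17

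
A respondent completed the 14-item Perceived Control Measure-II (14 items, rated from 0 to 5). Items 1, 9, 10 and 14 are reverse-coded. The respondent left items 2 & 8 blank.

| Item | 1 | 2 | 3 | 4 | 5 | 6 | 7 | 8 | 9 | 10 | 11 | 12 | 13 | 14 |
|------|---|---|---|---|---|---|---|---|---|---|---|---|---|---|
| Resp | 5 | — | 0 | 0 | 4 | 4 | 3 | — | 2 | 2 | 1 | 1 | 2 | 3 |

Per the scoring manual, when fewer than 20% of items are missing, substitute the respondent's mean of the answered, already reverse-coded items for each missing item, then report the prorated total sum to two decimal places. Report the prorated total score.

26.83

Reverse-coded (on a 0–5 scale, reversed = 5 − raw):
  item 1: 5 − 5 = 0
  item 9: 5 − 2 = 3
  item 10: 5 − 2 = 3
  item 14: 5 − 3 = 2
Completed scored items (12 of 14): 0, 0, 0, 4, 4, 3, 3, 3, 1, 1, 2, 2; sum = 23.
Person mean = 23 / 12 ≈ 1.9167
Prorated total = (23 / 12) × 14 = 26.83 (to 2 dp)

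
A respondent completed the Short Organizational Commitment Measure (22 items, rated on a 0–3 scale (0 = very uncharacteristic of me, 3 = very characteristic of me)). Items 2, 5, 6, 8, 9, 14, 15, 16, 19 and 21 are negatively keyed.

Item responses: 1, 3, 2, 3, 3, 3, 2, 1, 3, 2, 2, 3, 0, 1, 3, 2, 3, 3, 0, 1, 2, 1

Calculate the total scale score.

32

Raw sum = 44. Negatively keyed items: 2, 5, 6, 8, 9, 14, 15, 16, 19, 21; their raw sum = 21.
Each reversal replaces raw with 3 − raw, changing the total by 3 − 2·raw per item.
Total = 44 + 10·3 − 2·21 = 44 + 30 − 42 = 32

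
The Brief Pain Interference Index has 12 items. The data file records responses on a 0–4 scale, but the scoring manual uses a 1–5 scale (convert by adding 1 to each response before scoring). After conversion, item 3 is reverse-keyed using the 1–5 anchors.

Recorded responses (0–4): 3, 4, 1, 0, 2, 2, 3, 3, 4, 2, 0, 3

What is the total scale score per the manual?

41

Convert to 1–5: 4, 5, 2, 1, 3, 3, 4, 4, 5, 3, 1, 4
Reverse-coded (reverse-coded value = 6 − response):
  item 3: 6 − 2 = 4
Scored: 4, 5, 4, 1, 3, 3, 4, 4, 5, 3, 1, 4
Total = 41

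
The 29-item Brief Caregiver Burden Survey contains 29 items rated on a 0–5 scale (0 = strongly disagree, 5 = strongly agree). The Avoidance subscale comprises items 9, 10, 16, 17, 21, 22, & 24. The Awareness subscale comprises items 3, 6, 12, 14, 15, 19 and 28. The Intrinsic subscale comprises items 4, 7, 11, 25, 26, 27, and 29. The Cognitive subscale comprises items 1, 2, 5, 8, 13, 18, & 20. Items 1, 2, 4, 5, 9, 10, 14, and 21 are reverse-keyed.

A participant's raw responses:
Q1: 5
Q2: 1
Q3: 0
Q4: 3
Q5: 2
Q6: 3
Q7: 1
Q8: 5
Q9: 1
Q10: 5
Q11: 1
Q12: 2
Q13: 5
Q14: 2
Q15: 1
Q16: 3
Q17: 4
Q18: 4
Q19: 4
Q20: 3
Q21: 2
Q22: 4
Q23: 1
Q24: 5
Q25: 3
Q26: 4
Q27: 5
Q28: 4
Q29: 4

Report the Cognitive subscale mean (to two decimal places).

3.43

Cognitive items: 1, 2, 5, 8, 13, 18, 20.
Of these, items 1, 2, & 5 are reverse-keyed; reversed = (0+5) − raw = 5 − raw.
  item 1: 5 − 5 = 0
  item 2: 5 − 1 = 4
  item 5: 5 − 2 = 3
  item 8: 5
  item 13: 5
  item 18: 4
  item 20: 3
Sum = 0 + 4 + 3 + 5 + 5 + 4 + 3 = 24
Mean = 24 / 7 = 3.43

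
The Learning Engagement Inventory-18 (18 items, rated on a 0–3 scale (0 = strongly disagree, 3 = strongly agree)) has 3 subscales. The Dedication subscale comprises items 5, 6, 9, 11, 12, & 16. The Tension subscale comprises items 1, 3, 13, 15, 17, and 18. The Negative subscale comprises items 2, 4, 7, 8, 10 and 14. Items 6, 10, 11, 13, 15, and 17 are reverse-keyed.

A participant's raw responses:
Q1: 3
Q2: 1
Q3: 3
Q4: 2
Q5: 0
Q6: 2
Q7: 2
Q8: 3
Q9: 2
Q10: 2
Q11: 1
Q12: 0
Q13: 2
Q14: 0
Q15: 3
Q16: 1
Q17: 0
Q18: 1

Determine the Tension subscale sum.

11

Tension items: 1, 3, 13, 15, 17, 18.
Of these, items 13, 15, & 17 are reverse-keyed; reversed = (0+3) − raw = 3 − raw.
  item 1: 3
  item 3: 3
  item 13: 3 − 2 = 1
  item 15: 3 − 3 = 0
  item 17: 3 − 0 = 3
  item 18: 1
Sum = 3 + 3 + 1 + 0 + 3 + 1 = 11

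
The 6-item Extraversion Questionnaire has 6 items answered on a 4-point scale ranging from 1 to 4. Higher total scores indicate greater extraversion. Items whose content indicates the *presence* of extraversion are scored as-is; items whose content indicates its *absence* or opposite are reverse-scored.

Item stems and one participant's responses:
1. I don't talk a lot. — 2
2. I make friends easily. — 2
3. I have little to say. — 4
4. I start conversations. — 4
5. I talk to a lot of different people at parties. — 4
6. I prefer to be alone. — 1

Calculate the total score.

18

Items 1, 3, 6 describe the absence/opposite of extraversion → reverse-score.
on a 1–4 scale, reversed = 5 − raw.
  item 1: 5 − 2 = 3
  item 2: 2
  item 3: 5 − 4 = 1
  item 4: 4
  item 5: 4
  item 6: 5 − 1 = 4
Total = 3 + 2 + 1 + 4 + 4 + 4 = 18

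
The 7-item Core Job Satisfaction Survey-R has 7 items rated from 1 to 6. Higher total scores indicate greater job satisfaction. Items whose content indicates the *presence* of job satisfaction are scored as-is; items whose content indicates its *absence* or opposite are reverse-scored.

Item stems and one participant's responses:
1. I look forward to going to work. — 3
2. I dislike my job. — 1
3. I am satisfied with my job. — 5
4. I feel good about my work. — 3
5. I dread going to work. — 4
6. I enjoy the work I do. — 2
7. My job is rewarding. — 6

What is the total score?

Items 2, 5 describe the absence/opposite of job satisfaction → reverse-score.
on a 1–6 scale, reversed = 7 − raw.
  item 1: 3
  item 2: 7 − 1 = 6
  item 3: 5
  item 4: 3
  item 5: 7 − 4 = 3
  item 6: 2
  item 7: 6
Total = 3 + 6 + 5 + 3 + 3 + 2 + 6 = 28

28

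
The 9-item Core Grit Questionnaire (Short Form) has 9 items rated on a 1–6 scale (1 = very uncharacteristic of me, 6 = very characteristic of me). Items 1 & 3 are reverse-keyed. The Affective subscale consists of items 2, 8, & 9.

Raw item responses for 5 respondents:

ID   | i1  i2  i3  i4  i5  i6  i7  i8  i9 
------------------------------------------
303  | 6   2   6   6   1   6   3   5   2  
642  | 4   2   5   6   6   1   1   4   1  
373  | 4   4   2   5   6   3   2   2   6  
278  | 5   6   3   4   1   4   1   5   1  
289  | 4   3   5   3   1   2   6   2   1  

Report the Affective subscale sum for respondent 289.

Respondent 289 raw: 4, 3, 5, 3, 1, 2, 6, 2, 1.
Affective items: 2, 8, 9.
Reverse-coded (reversed = (1+6) − raw = 7 − raw):
  item 2: 3
  item 8: 2
  item 9: 1
Sum = 3 + 2 + 1 = 6

6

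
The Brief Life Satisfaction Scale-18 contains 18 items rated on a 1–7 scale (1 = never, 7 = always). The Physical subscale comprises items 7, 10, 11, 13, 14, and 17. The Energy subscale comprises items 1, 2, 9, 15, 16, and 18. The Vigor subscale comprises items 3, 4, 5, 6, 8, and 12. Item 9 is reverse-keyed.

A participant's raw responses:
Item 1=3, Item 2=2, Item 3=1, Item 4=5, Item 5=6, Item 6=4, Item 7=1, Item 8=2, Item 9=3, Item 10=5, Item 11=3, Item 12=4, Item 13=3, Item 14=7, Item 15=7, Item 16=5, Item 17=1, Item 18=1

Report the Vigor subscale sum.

22

Vigor items: 3, 4, 5, 6, 8, 12.
  item 3: 1
  item 4: 5
  item 5: 6
  item 6: 4
  item 8: 2
  item 12: 4
Sum = 1 + 5 + 6 + 4 + 2 + 4 = 22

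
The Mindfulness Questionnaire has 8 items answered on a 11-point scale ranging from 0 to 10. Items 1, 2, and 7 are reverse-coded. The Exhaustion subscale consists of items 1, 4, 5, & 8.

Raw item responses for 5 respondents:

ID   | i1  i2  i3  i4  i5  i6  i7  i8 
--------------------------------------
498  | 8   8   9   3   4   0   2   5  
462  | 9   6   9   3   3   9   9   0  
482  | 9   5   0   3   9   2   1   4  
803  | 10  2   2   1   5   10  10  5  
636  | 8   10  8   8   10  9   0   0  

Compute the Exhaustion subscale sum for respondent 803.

11

Respondent 803 raw: 10, 2, 2, 1, 5, 10, 10, 5.
Exhaustion items: 1, 4, 5, 8.
Reverse-coded (on a 0–10 scale, reversed = 10 − raw):
  item 1: 10 − 10 = 0
  item 4: 1
  item 5: 5
  item 8: 5
Sum = 0 + 1 + 5 + 5 = 11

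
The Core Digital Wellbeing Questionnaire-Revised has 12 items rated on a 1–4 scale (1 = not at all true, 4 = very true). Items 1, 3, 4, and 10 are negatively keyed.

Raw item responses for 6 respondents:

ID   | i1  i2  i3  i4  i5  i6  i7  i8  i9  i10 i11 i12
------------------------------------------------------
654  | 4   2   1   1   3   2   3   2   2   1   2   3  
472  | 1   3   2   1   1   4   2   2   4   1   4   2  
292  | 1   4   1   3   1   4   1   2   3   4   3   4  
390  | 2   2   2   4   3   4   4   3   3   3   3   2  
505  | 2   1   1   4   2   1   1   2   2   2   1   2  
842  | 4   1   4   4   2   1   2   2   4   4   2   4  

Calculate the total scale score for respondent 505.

23

Respondent 505 raw: 2, 1, 1, 4, 2, 1, 1, 2, 2, 2, 1, 2.
Reverse-coded (on a 1–4 scale, reversed = 5 − raw):
  item 1: 5 − 2 = 3
  item 2: 1
  item 3: 5 − 1 = 4
  item 4: 5 − 4 = 1
  item 5: 2
  item 6: 1
  item 7: 1
  item 8: 2
  item 9: 2
  item 10: 5 − 2 = 3
  item 11: 1
  item 12: 2
Sum = 3 + 1 + 4 + 1 + 2 + 1 + 1 + 2 + 2 + 3 + 1 + 2 = 23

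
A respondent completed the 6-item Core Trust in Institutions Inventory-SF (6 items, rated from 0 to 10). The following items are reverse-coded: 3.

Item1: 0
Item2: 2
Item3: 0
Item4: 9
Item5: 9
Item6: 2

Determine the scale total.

Reversing item 3 with 10 − raw:
Total = 0 + 2 + (10−0) + 9 + 9 + 2
      = 0 + 2 + 10 + 9 + 9 + 2 = 32

32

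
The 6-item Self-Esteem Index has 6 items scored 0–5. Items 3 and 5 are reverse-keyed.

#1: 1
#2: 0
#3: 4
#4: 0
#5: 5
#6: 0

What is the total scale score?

Raw sum = 10. Reverse-keyed items: 3, 5; their raw sum = 9.
Each reversal replaces raw with 5 − raw, changing the total by 5 − 2·raw per item.
Total = 10 + 2·5 − 2·9 = 10 + 10 − 18 = 2

2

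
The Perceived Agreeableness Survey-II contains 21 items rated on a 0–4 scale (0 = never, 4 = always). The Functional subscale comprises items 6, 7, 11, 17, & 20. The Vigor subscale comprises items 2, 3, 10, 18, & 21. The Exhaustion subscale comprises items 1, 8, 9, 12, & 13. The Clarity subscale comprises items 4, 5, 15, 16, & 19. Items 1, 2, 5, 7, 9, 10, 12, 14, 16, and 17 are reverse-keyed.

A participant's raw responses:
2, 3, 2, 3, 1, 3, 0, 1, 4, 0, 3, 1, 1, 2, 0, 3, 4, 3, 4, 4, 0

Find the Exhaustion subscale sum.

Exhaustion items: 1, 8, 9, 12, 13.
Of these, items 1, 9, and 12 are reverse-keyed; on a 0–4 scale, reversed = 4 − raw.
  item 1: 4 − 2 = 2
  item 8: 1
  item 9: 4 − 4 = 0
  item 12: 4 − 1 = 3
  item 13: 1
Sum = 2 + 1 + 0 + 3 + 1 = 7

7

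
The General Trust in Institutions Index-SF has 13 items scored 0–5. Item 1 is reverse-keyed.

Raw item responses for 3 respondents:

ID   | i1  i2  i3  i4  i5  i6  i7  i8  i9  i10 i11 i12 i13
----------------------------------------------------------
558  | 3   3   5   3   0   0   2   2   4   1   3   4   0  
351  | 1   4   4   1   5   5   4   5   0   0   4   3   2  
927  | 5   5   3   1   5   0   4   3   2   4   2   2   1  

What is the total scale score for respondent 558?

Respondent 558 raw: 3, 3, 5, 3, 0, 0, 2, 2, 4, 1, 3, 4, 0.
Reverse-coded (reversed = (0+5) − raw = 5 − raw):
  item 1: 5 − 3 = 2
  item 2: 3
  item 3: 5
  item 4: 3
  item 5: 0
  item 6: 0
  item 7: 2
  item 8: 2
  item 9: 4
  item 10: 1
  item 11: 3
  item 12: 4
  item 13: 0
Sum = 2 + 3 + 5 + 3 + 0 + 0 + 2 + 2 + 4 + 1 + 3 + 4 + 0 = 29

29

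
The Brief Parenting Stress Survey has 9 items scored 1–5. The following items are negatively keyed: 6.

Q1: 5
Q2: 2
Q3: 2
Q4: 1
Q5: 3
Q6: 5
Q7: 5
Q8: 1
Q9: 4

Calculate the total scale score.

Raw sum = 28. Negatively keyed items: 6; their raw sum = 5.
Each reversal replaces raw with 6 − raw, changing the total by 6 − 2·raw per item.
Total = 28 + 1·6 − 2·5 = 28 + 6 − 10 = 24

24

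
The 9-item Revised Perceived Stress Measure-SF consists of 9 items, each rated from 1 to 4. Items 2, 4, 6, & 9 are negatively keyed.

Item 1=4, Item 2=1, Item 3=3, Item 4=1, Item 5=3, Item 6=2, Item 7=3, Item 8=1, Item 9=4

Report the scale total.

Reverse-coded items (on a 1–4 scale, reversed = 5 − raw):
  item 2: 5 − 1 = 4
  item 4: 5 − 1 = 4
  item 6: 5 − 2 = 3
  item 9: 5 − 4 = 1
After reverse-coding: 4, 4, 3, 4, 3, 3, 3, 1, 1
Total = 4 + 4 + 3 + 4 + 3 + 3 + 3 + 1 + 1 = 26

26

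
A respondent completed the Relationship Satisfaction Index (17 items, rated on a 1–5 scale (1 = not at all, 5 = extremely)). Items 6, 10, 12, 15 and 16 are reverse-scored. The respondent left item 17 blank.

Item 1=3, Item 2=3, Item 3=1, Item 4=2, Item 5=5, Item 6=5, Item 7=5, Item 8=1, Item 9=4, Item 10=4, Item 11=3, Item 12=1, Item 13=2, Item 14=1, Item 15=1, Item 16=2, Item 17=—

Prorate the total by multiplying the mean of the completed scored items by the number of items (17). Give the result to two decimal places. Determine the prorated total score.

Reverse-coded (reverse-coded value = 6 − response):
  item 6: 6 − 5 = 1
  item 10: 6 − 4 = 2
  item 12: 6 − 1 = 5
  item 15: 6 − 1 = 5
  item 16: 6 − 2 = 4
Completed scored items (16 of 17): 3, 3, 1, 2, 5, 1, 5, 1, 4, 2, 3, 5, 2, 1, 5, 4; sum = 47.
Person mean = 47 / 16 ≈ 2.9375
Prorated total = (47 / 16) × 17 = 49.94 (to 2 dp)

49.94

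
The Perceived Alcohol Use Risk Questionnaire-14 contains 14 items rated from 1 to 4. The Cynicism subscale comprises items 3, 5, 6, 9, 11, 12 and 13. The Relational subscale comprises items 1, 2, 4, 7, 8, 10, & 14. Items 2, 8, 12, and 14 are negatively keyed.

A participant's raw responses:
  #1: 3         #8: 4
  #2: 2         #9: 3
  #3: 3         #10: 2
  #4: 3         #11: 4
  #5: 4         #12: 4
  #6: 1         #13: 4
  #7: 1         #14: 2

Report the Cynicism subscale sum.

Cynicism items: 3, 5, 6, 9, 11, 12, 13.
Of these, item 12 is negatively keyed; reverse-coded value = 5 − response.
  item 3: 3
  item 5: 4
  item 6: 1
  item 9: 3
  item 11: 4
  item 12: 5 − 4 = 1
  item 13: 4
Sum = 3 + 4 + 1 + 3 + 4 + 1 + 4 = 20

20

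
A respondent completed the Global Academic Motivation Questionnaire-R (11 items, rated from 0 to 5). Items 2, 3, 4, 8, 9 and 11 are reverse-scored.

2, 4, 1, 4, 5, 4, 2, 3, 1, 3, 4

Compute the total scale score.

29

Apply reverse scoring (reverse-coded value = 5 − response):
  item 2: 5 − 4 = 1
  item 3: 5 − 1 = 4
  item 4: 5 − 4 = 1
  item 8: 5 − 3 = 2
  item 9: 5 − 1 = 4
  item 11: 5 − 4 = 1
Scored items: 2, 1, 4, 1, 5, 4, 2, 2, 4, 3, 1
Total = 2 + 1 + 4 + 1 + 5 + 4 + 2 + 2 + 4 + 3 + 1 = 29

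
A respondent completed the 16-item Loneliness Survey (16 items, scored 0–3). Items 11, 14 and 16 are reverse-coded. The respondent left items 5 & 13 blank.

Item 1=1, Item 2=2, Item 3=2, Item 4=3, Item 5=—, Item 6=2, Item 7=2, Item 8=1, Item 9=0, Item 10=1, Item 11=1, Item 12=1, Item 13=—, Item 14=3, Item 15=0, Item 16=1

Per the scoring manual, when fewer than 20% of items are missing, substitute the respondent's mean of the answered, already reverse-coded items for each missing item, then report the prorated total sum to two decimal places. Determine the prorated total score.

21.71

Reverse-coded (reversed = (0+3) − raw = 3 − raw):
  item 11: 3 − 1 = 2
  item 14: 3 − 3 = 0
  item 16: 3 − 1 = 2
Completed scored items (14 of 16): 1, 2, 2, 3, 2, 2, 1, 0, 1, 2, 1, 0, 0, 2; sum = 19.
Person mean = 19 / 14 ≈ 1.3571
Prorated total = (19 / 14) × 16 = 21.71 (to 2 dp)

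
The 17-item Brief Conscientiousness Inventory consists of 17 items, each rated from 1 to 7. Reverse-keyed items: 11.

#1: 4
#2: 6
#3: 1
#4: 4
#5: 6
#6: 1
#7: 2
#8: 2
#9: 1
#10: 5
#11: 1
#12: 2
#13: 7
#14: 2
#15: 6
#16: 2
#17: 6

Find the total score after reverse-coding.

Raw sum = 58. Reverse-keyed items: 11; their raw sum = 1.
Each reversal replaces raw with 8 − raw, changing the total by 8 − 2·raw per item.
Total = 58 + 1·8 − 2·1 = 58 + 8 − 2 = 64

64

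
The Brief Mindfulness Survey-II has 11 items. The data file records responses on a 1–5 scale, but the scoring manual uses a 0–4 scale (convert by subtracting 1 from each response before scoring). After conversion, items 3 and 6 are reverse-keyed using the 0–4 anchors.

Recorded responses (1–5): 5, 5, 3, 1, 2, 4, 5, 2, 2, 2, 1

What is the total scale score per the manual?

Convert to 0–4: 4, 4, 2, 0, 1, 3, 4, 1, 1, 1, 0
Reverse-coded (reverse-coded value = 4 − response):
  item 3: 4 − 2 = 2
  item 6: 4 − 3 = 1
Scored: 4, 4, 2, 0, 1, 1, 4, 1, 1, 1, 0
Total = 19

19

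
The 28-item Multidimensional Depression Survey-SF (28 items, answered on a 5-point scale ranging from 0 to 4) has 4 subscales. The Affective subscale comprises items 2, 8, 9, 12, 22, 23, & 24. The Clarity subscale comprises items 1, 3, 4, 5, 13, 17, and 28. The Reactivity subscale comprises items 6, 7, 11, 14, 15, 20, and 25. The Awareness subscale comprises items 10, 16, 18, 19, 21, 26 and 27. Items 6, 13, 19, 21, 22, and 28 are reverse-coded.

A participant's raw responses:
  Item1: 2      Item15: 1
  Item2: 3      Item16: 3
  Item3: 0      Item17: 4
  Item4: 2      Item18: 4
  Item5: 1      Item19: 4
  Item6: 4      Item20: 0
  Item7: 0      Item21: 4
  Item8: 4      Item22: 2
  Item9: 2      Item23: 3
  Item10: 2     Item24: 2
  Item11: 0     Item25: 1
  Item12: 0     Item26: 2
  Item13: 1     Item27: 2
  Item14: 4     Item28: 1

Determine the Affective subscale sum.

16

Affective items: 2, 8, 9, 12, 22, 23, 24.
Of these, item 22 is reverse-coded; reverse-coded value = 4 − response.
  item 2: 3
  item 8: 4
  item 9: 2
  item 12: 0
  item 22: 4 − 2 = 2
  item 23: 3
  item 24: 2
Sum = 3 + 4 + 2 + 0 + 2 + 3 + 2 = 16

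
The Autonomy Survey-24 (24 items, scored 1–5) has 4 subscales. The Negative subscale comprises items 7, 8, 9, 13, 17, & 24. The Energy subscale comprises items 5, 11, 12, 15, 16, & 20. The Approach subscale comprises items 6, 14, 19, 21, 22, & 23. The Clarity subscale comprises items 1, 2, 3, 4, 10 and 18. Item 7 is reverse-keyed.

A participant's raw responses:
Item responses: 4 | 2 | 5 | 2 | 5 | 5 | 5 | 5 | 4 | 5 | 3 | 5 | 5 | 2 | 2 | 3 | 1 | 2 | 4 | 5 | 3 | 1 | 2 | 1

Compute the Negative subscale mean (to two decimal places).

Negative items: 7, 8, 9, 13, 17, 24.
Of these, item 7 is reverse-keyed; reverse-coded value = 6 − response.
  item 7: 6 − 5 = 1
  item 8: 5
  item 9: 4
  item 13: 5
  item 17: 1
  item 24: 1
Sum = 1 + 5 + 4 + 5 + 1 + 1 = 17
Mean = 17 / 6 = 2.83

2.83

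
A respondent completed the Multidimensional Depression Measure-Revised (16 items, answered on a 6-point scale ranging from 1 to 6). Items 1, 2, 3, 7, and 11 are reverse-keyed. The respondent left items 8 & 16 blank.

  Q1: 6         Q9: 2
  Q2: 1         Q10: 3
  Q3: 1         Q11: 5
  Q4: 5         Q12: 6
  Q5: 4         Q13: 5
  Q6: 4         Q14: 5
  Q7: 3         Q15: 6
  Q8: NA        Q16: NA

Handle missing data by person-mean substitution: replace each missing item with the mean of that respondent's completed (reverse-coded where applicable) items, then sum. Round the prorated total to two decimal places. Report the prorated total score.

Reverse-coded (reversed = (1+6) − raw = 7 − raw):
  item 1: 7 − 6 = 1
  item 2: 7 − 1 = 6
  item 3: 7 − 1 = 6
  item 7: 7 − 3 = 4
  item 11: 7 − 5 = 2
Completed scored items (14 of 16): 1, 6, 6, 5, 4, 4, 4, 2, 3, 2, 6, 5, 5, 6; sum = 59.
Person mean = 59 / 14 ≈ 4.2143
Prorated total = (59 / 14) × 16 = 67.43 (to 2 dp)

67.43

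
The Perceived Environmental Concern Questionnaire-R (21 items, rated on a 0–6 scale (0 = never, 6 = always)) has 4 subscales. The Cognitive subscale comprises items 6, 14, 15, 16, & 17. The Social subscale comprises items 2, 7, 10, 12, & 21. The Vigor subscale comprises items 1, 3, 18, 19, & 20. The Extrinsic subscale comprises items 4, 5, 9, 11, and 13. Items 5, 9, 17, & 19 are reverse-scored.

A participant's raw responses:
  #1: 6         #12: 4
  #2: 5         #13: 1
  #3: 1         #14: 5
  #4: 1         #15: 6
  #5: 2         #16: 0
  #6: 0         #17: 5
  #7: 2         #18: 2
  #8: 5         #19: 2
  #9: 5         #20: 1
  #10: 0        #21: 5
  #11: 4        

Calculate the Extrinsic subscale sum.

11

Extrinsic items: 4, 5, 9, 11, 13.
Of these, items 5 and 9 are reverse-scored; reverse-coded value = 6 − response.
  item 4: 1
  item 5: 6 − 2 = 4
  item 9: 6 − 5 = 1
  item 11: 4
  item 13: 1
Sum = 1 + 4 + 1 + 4 + 1 = 11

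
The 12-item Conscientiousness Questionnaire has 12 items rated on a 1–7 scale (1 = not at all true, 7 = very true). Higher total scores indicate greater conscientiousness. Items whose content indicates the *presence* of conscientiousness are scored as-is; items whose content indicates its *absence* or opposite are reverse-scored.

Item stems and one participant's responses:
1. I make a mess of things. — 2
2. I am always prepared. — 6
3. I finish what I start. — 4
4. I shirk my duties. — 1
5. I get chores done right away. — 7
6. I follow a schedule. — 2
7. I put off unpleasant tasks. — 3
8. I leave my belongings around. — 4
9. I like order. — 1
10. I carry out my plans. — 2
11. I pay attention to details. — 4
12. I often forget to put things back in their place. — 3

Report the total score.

Items 1, 4, 7, 8, 12 describe the absence/opposite of conscientiousness → reverse-score.
reverse-coded value = 8 − response.
  item 1: 8 − 2 = 6
  item 2: 6
  item 3: 4
  item 4: 8 − 1 = 7
  item 5: 7
  item 6: 2
  item 7: 8 − 3 = 5
  item 8: 8 − 4 = 4
  item 9: 1
  item 10: 2
  item 11: 4
  item 12: 8 − 3 = 5
Total = 6 + 6 + 4 + 7 + 7 + 2 + 5 + 4 + 1 + 2 + 4 + 5 = 53

53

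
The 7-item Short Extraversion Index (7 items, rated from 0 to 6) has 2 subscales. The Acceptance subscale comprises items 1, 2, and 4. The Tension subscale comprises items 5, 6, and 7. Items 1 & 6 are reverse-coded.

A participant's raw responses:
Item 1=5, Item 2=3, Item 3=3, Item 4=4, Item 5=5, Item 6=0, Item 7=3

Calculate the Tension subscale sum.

14

Tension items: 5, 6, 7.
Of these, item 6 is reverse-coded; reversed = (0+6) − raw = 6 − raw.
  item 5: 5
  item 6: 6 − 0 = 6
  item 7: 3
Sum = 5 + 6 + 3 = 14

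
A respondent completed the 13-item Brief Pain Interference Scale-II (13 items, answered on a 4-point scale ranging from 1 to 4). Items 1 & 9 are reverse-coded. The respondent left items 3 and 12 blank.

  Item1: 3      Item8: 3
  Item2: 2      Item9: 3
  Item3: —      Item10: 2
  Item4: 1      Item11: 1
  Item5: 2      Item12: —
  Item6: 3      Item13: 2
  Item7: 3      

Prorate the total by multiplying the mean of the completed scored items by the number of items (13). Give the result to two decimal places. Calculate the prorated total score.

27.18

Reverse-coded (on a 1–4 scale, reversed = 5 − raw):
  item 1: 5 − 3 = 2
  item 9: 5 − 3 = 2
Completed scored items (11 of 13): 2, 2, 1, 2, 3, 3, 3, 2, 2, 1, 2; sum = 23.
Person mean = 23 / 11 ≈ 2.0909
Prorated total = (23 / 11) × 13 = 27.18 (to 2 dp)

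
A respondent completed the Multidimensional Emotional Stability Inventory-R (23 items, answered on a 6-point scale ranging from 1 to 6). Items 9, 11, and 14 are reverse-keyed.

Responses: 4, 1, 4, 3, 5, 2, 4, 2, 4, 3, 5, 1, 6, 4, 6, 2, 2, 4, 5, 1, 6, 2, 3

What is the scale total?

Raw sum = 79. Reverse-keyed items: 9, 11, 14; their raw sum = 13.
Each reversal replaces raw with 7 − raw, changing the total by 7 − 2·raw per item.
Total = 79 + 3·7 − 2·13 = 79 + 21 − 26 = 74

74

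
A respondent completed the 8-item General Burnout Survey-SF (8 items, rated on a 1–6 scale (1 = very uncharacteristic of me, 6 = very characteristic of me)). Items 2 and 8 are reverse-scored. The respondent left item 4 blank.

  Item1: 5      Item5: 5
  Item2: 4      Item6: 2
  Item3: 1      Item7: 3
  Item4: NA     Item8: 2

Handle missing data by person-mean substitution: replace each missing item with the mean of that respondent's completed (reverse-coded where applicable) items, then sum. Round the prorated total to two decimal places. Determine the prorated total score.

27.43

Reverse-coded (on a 1–6 scale, reversed = 7 − raw):
  item 2: 7 − 4 = 3
  item 8: 7 − 2 = 5
Completed scored items (7 of 8): 5, 3, 1, 5, 2, 3, 5; sum = 24.
Person mean = 24 / 7 ≈ 3.4286
Prorated total = (24 / 7) × 8 = 27.43 (to 2 dp)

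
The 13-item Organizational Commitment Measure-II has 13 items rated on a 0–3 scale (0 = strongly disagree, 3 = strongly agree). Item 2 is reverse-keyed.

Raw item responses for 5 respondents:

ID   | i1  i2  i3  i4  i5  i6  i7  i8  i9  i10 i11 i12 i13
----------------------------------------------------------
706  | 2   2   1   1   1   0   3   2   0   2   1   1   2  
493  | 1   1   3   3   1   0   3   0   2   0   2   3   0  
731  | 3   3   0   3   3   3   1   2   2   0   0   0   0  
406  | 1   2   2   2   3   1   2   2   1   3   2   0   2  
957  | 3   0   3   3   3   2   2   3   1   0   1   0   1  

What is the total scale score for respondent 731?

17

Respondent 731 raw: 3, 3, 0, 3, 3, 3, 1, 2, 2, 0, 0, 0, 0.
Reverse-coded (reversed = (0+3) − raw = 3 − raw):
  item 1: 3
  item 2: 3 − 3 = 0
  item 3: 0
  item 4: 3
  item 5: 3
  item 6: 3
  item 7: 1
  item 8: 2
  item 9: 2
  item 10: 0
  item 11: 0
  item 12: 0
  item 13: 0
Sum = 3 + 0 + 0 + 3 + 3 + 3 + 1 + 2 + 2 + 0 + 0 + 0 + 0 = 17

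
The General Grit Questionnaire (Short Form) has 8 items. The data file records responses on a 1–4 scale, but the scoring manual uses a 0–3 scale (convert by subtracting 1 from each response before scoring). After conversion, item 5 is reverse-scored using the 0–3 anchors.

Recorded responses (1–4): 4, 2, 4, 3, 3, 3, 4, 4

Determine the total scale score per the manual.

18

Convert to 0–3: 3, 1, 3, 2, 2, 2, 3, 3
Reverse-coded (reversed = (0+3) − raw = 3 − raw):
  item 5: 3 − 2 = 1
Scored: 3, 1, 3, 2, 1, 2, 3, 3
Total = 18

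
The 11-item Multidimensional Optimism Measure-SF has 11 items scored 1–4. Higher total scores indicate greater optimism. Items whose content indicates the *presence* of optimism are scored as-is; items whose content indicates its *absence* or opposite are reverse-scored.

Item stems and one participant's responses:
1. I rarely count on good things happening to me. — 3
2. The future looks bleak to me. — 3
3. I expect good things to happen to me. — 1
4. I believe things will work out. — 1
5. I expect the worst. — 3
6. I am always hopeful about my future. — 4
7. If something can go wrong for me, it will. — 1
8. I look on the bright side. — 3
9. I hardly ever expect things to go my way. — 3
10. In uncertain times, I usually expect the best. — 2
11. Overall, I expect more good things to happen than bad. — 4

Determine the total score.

27

Items 1, 2, 5, 7, 9 describe the absence/opposite of optimism → reverse-score.
on a 1–4 scale, reversed = 5 − raw.
  item 1: 5 − 3 = 2
  item 2: 5 − 3 = 2
  item 3: 1
  item 4: 1
  item 5: 5 − 3 = 2
  item 6: 4
  item 7: 5 − 1 = 4
  item 8: 3
  item 9: 5 − 3 = 2
  item 10: 2
  item 11: 4
Total = 2 + 2 + 1 + 1 + 2 + 4 + 4 + 3 + 2 + 2 + 4 = 27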